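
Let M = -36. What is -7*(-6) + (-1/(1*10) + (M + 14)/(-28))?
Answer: 1494/35 ≈ 42.686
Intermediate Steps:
-7*(-6) + (-1/(1*10) + (M + 14)/(-28)) = -7*(-6) + (-1/(1*10) + (-36 + 14)/(-28)) = 42 + (-1/10 - 22*(-1/28)) = 42 + (-1*⅒ + 11/14) = 42 + (-⅒ + 11/14) = 42 + 24/35 = 1494/35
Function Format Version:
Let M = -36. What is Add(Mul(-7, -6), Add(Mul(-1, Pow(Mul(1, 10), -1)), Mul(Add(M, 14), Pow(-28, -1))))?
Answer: Rational(1494, 35) ≈ 42.686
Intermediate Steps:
Add(Mul(-7, -6), Add(Mul(-1, Pow(Mul(1, 10), -1)), Mul(Add(M, 14), Pow(-28, -1)))) = Add(Mul(-7, -6), Add(Mul(-1, Pow(Mul(1, 10), -1)), Mul(Add(-36, 14), Pow(-28, -1)))) = Add(42, Add(Mul(-1, Pow(10, -1)), Mul(-22, Rational(-1, 28)))) = Add(42, Add(Mul(-1, Rational(1, 10)), Rational(11, 14))) = Add(42, Add(Rational(-1, 10), Rational(11, 14))) = Add(42, Rational(24, 35)) = Rational(1494, 35)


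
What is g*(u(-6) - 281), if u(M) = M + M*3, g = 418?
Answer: -127490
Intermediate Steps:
u(M) = 4*M (u(M) = M + 3*M = 4*M)
g*(u(-6) - 281) = 418*(4*(-6) - 281) = 418*(-24 - 281) = 418*(-305) = -127490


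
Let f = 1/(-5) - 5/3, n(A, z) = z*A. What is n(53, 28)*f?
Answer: -41552/15 ≈ -2770.1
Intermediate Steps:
n(A, z) = A*z
f = -28/15 (f = 1*(-1/5) - 5*1/3 = -1/5 - 5/3 = -28/15 ≈ -1.8667)
n(53, 28)*f = (53*28)*(-28/15) = 1484*(-28/15) = -41552/15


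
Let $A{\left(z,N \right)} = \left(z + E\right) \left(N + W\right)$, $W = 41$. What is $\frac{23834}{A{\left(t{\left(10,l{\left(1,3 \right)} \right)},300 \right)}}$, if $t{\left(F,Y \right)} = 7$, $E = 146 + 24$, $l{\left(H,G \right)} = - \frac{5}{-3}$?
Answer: $\frac{23834}{60357} \approx 0.39488$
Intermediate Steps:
$l{\left(H,G \right)} = \frac{5}{3}$ ($l{\left(H,G \right)} = \left(-5\right) \left(- \frac{1}{3}\right) = \frac{5}{3}$)
$E = 170$
$A{\left(z,N \right)} = \left(41 + N\right) \left(170 + z\right)$ ($A{\left(z,N \right)} = \left(z + 170\right) \left(N + 41\right) = \left(170 + z\right) \left(41 + N\right) = \left(41 + N\right) \left(170 + z\right)$)
$\frac{23834}{A{\left(t{\left(10,l{\left(1,3 \right)} \right)},300 \right)}} = \frac{23834}{6970 + 41 \cdot 7 + 170 \cdot 300 + 300 \cdot 7} = \frac{23834}{6970 + 287 + 51000 + 2100} = \frac{23834}{60357}$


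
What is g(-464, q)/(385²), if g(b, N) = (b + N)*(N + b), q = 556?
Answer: 8464/148225 ≈ 0.057102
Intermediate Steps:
g(b, N) = (N + b)² (g(b, N) = (N + b)*(N + b) = (N + b)²)
g(-464, q)/(385²) = (556 - 464)²/(385²) = 92²/148225 = 8464*(1/148225) = 8464/148225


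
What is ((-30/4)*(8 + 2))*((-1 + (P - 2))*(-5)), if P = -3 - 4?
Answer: -3750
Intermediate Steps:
P = -7
((-30/4)*(8 + 2))*((-1 + (P - 2))*(-5)) = ((-30/4)*(8 + 2))*((-1 + (-7 - 2))*(-5)) = (-30*¼*10)*((-1 - 9)*(-5)) = (-15/2*10)*(-10*(-5)) = -75*50 = -3750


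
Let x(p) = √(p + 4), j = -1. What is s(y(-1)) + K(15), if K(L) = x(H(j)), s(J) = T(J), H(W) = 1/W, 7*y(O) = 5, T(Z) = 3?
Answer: 3 + √3 ≈ 4.7320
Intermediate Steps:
y(O) = 5/7 (y(O) = (⅐)*5 = 5/7)
s(J) = 3
x(p) = √(4 + p)
K(L) = √3 (K(L) = √(4 + 1/(-1)) = √(4 - 1) = √3)
s(y(-1)) + K(15) = 3 + √3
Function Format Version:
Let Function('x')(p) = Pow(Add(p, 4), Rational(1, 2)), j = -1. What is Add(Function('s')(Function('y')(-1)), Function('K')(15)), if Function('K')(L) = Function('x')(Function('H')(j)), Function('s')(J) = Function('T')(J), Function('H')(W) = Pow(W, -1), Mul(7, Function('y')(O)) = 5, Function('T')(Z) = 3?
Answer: Add(3, Pow(3, Rational(1, 2))) ≈ 4.7320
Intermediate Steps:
Function('y')(O) = Rational(5, 7) (Function('y')(O) = Mul(Rational(1, 7), 5) = Rational(5, 7))
Function('s')(J) = 3
Function('x')(p) = Pow(Add(4, p), Rational(1, 2))
Function('K')(L) = Pow(3, Rational(1, 2)) (Function('K')(L) = Pow(Add(4, Pow(-1, -1)), Rational(1, 2)) = Pow(Add(4, -1), Rational(1, 2)) = Pow(3, Rational(1, 2)))
Add(Function('s')(Function('y')(-1)), Function('K')(15)) = Add(3, Pow(3, Rational(1, 2)))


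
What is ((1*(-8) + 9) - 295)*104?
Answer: -30576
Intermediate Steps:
((1*(-8) + 9) - 295)*104 = ((-8 + 9) - 295)*104 = (1 - 295)*104 = -294*104 = -30576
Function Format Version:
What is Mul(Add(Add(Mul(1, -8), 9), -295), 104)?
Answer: -30576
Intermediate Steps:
Mul(Add(Add(Mul(1, -8), 9), -295), 104) = Mul(Add(Add(-8, 9), -295), 104) = Mul(Add(1, -295), 104) = Mul(-294, 104) = -30576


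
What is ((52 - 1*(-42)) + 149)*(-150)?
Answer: -36450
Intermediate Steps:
((52 - 1*(-42)) + 149)*(-150) = ((52 + 42) + 149)*(-150) = (94 + 149)*(-150) = 243*(-150) = -36450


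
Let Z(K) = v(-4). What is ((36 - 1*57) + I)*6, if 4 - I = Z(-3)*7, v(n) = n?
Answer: 66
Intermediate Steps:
Z(K) = -4
I = 32 (I = 4 - (-4)*7 = 4 - 1*(-28) = 4 + 28 = 32)
((36 - 1*57) + I)*6 = ((36 - 1*57) + 32)*6 = ((36 - 57) + 32)*6 = (-21 + 32)*6 = 11*6 = 66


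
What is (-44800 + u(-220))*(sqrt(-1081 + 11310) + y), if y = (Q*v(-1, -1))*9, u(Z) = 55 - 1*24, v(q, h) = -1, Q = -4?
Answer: -1611684 - 44769*sqrt(10229) ≈ -6.1396e+6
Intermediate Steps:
u(Z) = 31 (u(Z) = 55 - 24 = 31)
y = 36 (y = -4*(-1)*9 = 4*9 = 36)
(-44800 + u(-220))*(sqrt(-1081 + 11310) + y) = (-44800 + 31)*(sqrt(-1081 + 11310) + 36) = -44769*(sqrt(10229) + 36) = -44769*(36 + sqrt(10229)) = -1611684 - 44769*sqrt(10229)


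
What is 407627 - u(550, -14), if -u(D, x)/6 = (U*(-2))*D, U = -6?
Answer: 447227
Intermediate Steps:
u(D, x) = -72*D (u(D, x) = -6*(-6*(-2))*D = -72*D)
407627 - u(550, -14) = 407627 - (-72)*550 = 407627 - 1*(-39600) = 407627 + 39600 = 447227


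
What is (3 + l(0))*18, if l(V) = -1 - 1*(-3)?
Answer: 90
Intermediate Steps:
l(V) = 2 (l(V) = -1 + 3 = 2)
(3 + l(0))*18 = (3 + 2)*18 = 5*18 = 90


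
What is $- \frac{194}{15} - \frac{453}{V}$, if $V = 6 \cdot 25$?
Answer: $- \frac{2393}{150} \approx -15.953$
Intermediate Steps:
$V = 150$
$- \frac{194}{15} - \frac{453}{V} = - \frac{194}{15} - \frac{453}{150} = \left(-194\right) \frac{1}{15} - \frac{151}{50} = - \frac{194}{15} - \frac{151}{50} = - \frac{2393}{150}$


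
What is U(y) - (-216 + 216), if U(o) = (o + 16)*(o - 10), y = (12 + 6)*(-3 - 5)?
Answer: 19712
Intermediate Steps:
y = -144 (y = 18*(-8) = -144)
U(o) = (-10 + o)*(16 + o) (U(o) = (16 + o)*(-10 + o) = (-10 + o)*(16 + o))
U(y) - (-216 + 216) = (-160 + (-144)**2 + 6*(-144)) - (-216 + 216) = (-160 + 20736 - 864) - 1*0 = 19712 + 0 = 19712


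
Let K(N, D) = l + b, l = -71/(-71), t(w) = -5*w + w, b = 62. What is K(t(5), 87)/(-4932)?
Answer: -7/548 ≈ -0.012774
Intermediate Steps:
t(w) = -4*w
l = 1 (l = -71*(-1/71) = 1)
K(N, D) = 63 (K(N, D) = 1 + 62 = 63)
K(t(5), 87)/(-4932) = 63/(-4932) = 63*(-1/4932) = -7/548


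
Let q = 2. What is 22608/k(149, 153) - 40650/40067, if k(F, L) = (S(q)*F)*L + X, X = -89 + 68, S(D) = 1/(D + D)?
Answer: 900018498/303347257 ≈ 2.9670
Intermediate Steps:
S(D) = 1/(2*D)
X = -21
k(F, L) = -21 + F*L/4 (k(F, L) = (((½)/2)*F)*L - 21 = (((½)*(½))*F)*L - 21 = (F/4)*L - 21 = F*L/4 - 21 = -21 + F*L/4)
22608/k(149, 153) - 40650/40067 = 22608/(-21 + (¼)*149*153) - 40650/40067 = 22608/(-21 + 22797/4) - 40650*1/40067 = 22608/(22713/4) - 40650/40067 = 22608*(4/22713) - 40650/40067 = 30144/7571 - 40650/40067 = 900018498/303347257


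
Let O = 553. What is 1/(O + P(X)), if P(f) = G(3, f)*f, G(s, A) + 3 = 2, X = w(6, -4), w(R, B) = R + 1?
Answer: 1/546 ≈ 0.0018315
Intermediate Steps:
w(R, B) = 1 + R
X = 7 (X = 1 + 6 = 7)
G(s, A) = -1 (G(s, A) = -3 + 2 = -1)
P(f) = -f
1/(O + P(X)) = 1/(553 - 1*7) = 1/(553 - 7) = 1/546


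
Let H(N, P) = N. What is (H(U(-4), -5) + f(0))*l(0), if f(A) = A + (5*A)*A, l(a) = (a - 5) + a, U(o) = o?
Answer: 20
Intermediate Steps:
l(a) = -5 + 2*a (l(a) = (-5 + a) + a = -5 + 2*a)
f(A) = A + 5*A**2
(H(U(-4), -5) + f(0))*l(0) = (-4 + 0*(1 + 5*0))*(-5 + 2*0) = (-4 + 0*(1 + 0))*(-5 + 0) = (-4 + 0*1)*(-5) = (-4 + 0)*(-5) = -4*(-5) = 20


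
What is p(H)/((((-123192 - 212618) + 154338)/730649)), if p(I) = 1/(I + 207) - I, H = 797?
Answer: 584655831363/182197888 ≈ 3208.9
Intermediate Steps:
p(I) = 1/(207 + I) - I
p(H)/((((-123192 - 212618) + 154338)/730649)) = ((1 - 1*797**2 - 207*797)/(207 + 797))/((((-123192 - 212618) + 154338)/730649)) = ((1 - 1*635209 - 164979)/1004)/(((-335810 + 154338)*(1/730649))) = ((1 - 635209 - 164979)/1004)/((-181472*1/730649)) = ((1/1004)*(-800187))/(-181472/730649) = -800187/1004*(-730649/181472) = 584655831363/182197888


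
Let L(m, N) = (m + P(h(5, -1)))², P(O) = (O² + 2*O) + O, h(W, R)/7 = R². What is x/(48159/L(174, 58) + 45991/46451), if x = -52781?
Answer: -145966211032816/4975153885 ≈ -29339.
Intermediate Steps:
h(W, R) = 7*R²
P(O) = O² + 3*O
L(m, N) = (70 + m)² (L(m, N) = (m + (7*(-1)²)*(3 + 7*(-1)²))² = (m + (7*1)*(3 + 7*1))² = (m + 7*(3 + 7))² = (m + 7*10)² = (m + 70)² = (70 + m)²)
x/(48159/L(174, 58) + 45991/46451) = -52781/(48159/((70 + 174)²) + 45991/46451) = -52781/(48159/(244²) + 45991*(1/46451)) = -52781/(48159/59536 + 45991/46451) = -52781/4975153885/2765506736 = -52781*2765506736/4975153885 = -145966211032816/4975153885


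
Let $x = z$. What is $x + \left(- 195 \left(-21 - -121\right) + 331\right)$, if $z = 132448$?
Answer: $113279$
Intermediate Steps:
$x = 132448$
$x + \left(- 195 \left(-21 - -121\right) + 331\right) = 132448 + \left(- 195 \left(-21 - -121\right) + 331\right) = 132448 + \left(- 195 \left(-21 + 121\right) + 331\right) = 132448 + \left(\left(-195\right) 100 + 331\right) = 132448 + \left(-19500 + 331\right) = 132448 - 19169 = 113279$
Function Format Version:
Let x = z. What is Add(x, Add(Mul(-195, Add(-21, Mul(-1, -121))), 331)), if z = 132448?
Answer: 113279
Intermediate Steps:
x = 132448
Add(x, Add(Mul(-195, Add(-21, Mul(-1, -121))), 331)) = Add(132448, Add(Mul(-195, Add(-21, Mul(-1, -121))), 331)) = Add(132448, Add(Mul(-195, Add(-21, 121)), 331)) = Add(132448, Add(Mul(-195, 100), 331)) = Add(132448, Add(-19500, 331)) = Add(132448, -19169) = 113279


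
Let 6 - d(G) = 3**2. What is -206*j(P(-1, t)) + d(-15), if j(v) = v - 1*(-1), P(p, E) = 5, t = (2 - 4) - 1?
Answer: -1239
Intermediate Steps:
d(G) = -3 (d(G) = 6 - 1*3**2 = 6 - 1*9 = 6 - 9 = -3)
t = -3 (t = -2 - 1 = -3)
j(v) = 1 + v (j(v) = v + 1 = 1 + v)
-206*j(P(-1, t)) + d(-15) = -206*(1 + 5) - 3 = -206*6 - 3 = -1236 - 3 = -1239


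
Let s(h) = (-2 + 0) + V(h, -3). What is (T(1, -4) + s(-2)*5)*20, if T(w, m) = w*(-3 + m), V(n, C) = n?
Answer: -540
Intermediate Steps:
s(h) = -2 + h (s(h) = (-2 + 0) + h = -2 + h)
(T(1, -4) + s(-2)*5)*20 = (1*(-3 - 4) + (-2 - 2)*5)*20 = (1*(-7) - 4*5)*20 = (-7 - 20)*20 = -27*20 = -540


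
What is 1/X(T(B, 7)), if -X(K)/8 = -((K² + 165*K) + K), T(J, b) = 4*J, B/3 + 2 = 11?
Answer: 1/236736 ≈ 4.2241e-6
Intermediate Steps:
B = 27 (B = -6 + 3*11 = -6 + 33 = 27)
X(K) = 8*K² + 1328*K (X(K) = -(-8)*((K² + 165*K) + K) = -(-8)*(K² + 166*K) = -8*(-K² - 166*K) = 8*K² + 1328*K)
1/X(T(B, 7)) = 1/(8*(4*27)*(166 + 4*27)) = 1/(8*108*(166 + 108)) = 1/(8*108*274) = 1/236736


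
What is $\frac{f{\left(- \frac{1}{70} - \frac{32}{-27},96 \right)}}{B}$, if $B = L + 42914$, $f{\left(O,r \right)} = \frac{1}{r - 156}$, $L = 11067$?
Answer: $- \frac{1}{3238860} \approx -3.0875 \cdot 10^{-7}$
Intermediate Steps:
$f{\left(O,r \right)} = \frac{1}{-156 + r}$
$B = 53981$ ($B = 11067 + 42914 = 53981$)
$\frac{f{\left(- \frac{1}{70} - \frac{32}{-27},96 \right)}}{B} = \frac{1}{\left(-156 + 96\right) 53981} = \frac{1}{-60} \cdot \frac{1}{53981} = \left(- \frac{1}{60}\right) \frac{1}{53981} = - \frac{1}{3238860}$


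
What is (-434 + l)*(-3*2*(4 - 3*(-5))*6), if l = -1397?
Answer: 1252404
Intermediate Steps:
(-434 + l)*(-3*2*(4 - 3*(-5))*6) = (-434 - 1397)*(-3*2*(4 - 3*(-5))*6) = -(-5493)*(2*(4 + 15))*6 = -(-5493)*(2*19)*6 = -(-5493)*38*6 = -(-5493)*228 = -1831*(-684) = 1252404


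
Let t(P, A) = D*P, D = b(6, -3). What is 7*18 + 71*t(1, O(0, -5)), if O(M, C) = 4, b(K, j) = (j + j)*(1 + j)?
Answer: 978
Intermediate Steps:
b(K, j) = 2*j*(1 + j) (b(K, j) = (2*j)*(1 + j) = 2*j*(1 + j))
D = 12 (D = 2*(-3)*(1 - 3) = 2*(-3)*(-2) = 12)
t(P, A) = 12*P
7*18 + 71*t(1, O(0, -5)) = 7*18 + 71*(12*1) = 126 + 71*12 = 126 + 852 = 978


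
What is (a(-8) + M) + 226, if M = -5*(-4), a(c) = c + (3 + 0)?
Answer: 241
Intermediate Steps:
a(c) = 3 + c (a(c) = c + 3 = 3 + c)
M = 20
(a(-8) + M) + 226 = ((3 - 8) + 20) + 226 = (-5 + 20) + 226 = 15 + 226 = 241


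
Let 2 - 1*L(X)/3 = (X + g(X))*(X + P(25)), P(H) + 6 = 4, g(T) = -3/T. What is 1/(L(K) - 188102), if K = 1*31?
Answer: -31/5914322 ≈ -5.2415e-6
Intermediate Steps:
K = 31
P(H) = -2 (P(H) = -6 + 4 = -2)
L(X) = 6 - 3*(-2 + X)*(X - 3/X) (L(X) = 6 - 3*(X - 3/X)*(X - 2) = 6 - 3*(X - 3/X)*(-2 + X) = 6 - 3*(-2 + X)*(X - 3/X))
1/(L(K) - 188102) = 1/((15 - 18/31 - 3*31**2 + 6*31) - 188102) = 1/((15 - 18*1/31 - 3*961 + 186) - 188102) = 1/((15 - 18/31 - 2883 + 186) - 188102) = 1/(-83160/31 - 188102) = 1/(-5914322/31) = -31/5914322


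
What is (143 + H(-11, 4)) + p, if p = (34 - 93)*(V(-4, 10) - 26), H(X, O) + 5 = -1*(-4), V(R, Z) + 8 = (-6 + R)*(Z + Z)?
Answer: 13948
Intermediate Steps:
V(R, Z) = -8 + 2*Z*(-6 + R) (V(R, Z) = -8 + (-6 + R)*(Z + Z) = -8 + (-6 + R)*(2*Z) = -8 + 2*Z*(-6 + R))
H(X, O) = -1 (H(X, O) = -5 - 1*(-4) = -5 + 4 = -1)
p = 13806 (p = (34 - 93)*((-8 - 12*10 + 2*(-4)*10) - 26) = -59*((-8 - 120 - 80) - 26) = -59*(-208 - 26) = -59*(-234) = 13806)
(143 + H(-11, 4)) + p = (143 - 1) + 13806 = 142 + 13806 = 13948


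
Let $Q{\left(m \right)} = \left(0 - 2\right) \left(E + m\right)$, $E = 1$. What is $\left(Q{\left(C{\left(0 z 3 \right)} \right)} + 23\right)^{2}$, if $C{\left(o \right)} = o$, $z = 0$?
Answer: $441$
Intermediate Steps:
$Q{\left(m \right)} = -2 - 2 m$ ($Q{\left(m \right)} = \left(0 - 2\right) \left(1 + m\right) = - 2 \left(1 + m\right) = -2 - 2 m$)
$\left(Q{\left(C{\left(0 z 3 \right)} \right)} + 23\right)^{2} = \left(\left(-2 - 2 \cdot 0 \cdot 0 \cdot 3\right) + 23\right)^{2} = \left(\left(-2 - 2 \cdot 0 \cdot 3\right) + 23\right)^{2} = \left(\left(-2 - 0\right) + 23\right)^{2} = \left(\left(-2 + 0\right) + 23\right)^{2} = \left(-2 + 23\right)^{2} = 21^{2} = 441$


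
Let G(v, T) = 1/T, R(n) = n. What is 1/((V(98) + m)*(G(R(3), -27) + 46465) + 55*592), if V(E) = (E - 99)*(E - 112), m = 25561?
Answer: 9/10695365890 ≈ 8.4149e-10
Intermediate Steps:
V(E) = (-112 + E)*(-99 + E) (V(E) = (-99 + E)*(-112 + E) = (-112 + E)*(-99 + E))
1/((V(98) + m)*(G(R(3), -27) + 46465) + 55*592) = 1/(((11088 + 98² - 211*98) + 25561)*(1/(-27) + 46465) + 55*592) = 1/(((11088 + 9604 - 20678) + 25561)*(-1/27 + 46465) + 32560) = 1/((14 + 25561)*(1254554/27) + 32560) = 1/(25575*(1254554/27) + 32560) = 1/(10695072850/9 + 32560) = 1/(10695365890/9) = 9/10695365890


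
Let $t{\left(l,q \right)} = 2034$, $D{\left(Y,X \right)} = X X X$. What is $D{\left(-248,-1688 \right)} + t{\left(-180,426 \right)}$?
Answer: $-4809690638$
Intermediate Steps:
$D{\left(Y,X \right)} = X^{3}$ ($D{\left(Y,X \right)} = X^{2} X = X^{3}$)
$D{\left(-248,-1688 \right)} + t{\left(-180,426 \right)} = \left(-1688\right)^{3} + 2034 = -4809692672 + 2034 = -4809690638$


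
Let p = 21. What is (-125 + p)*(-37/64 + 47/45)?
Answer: -17459/360 ≈ -48.497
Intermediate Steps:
(-125 + p)*(-37/64 + 47/45) = (-125 + 21)*(-37/64 + 47/45) = -104*(-37*1/64 + 47*(1/45)) = -104*(-37/64 + 47/45) = -104*1343/2880 = -17459/360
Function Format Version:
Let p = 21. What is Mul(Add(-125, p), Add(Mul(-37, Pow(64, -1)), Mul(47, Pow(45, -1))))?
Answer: Rational(-17459, 360) ≈ -48.497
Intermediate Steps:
Mul(Add(-125, p), Add(Mul(-37, Pow(64, -1)), Mul(47, Pow(45, -1)))) = Mul(Add(-125, 21), Add(Mul(-37, Pow(64, -1)), Mul(47, Pow(45, -1)))) = Mul(-104, Add(Mul(-37, Rational(1, 64)), Mul(47, Rational(1, 45)))) = Mul(-104, Add(Rational(-37, 64), Rational(47, 45))) = Mul(-104, Rational(1343, 2880)) = Rational(-17459, 360)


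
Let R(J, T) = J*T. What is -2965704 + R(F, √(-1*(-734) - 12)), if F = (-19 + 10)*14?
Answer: -2965704 - 2394*√2 ≈ -2.9691e+6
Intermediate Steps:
F = -126 (F = -9*14 = -126)
-2965704 + R(F, √(-1*(-734) - 12)) = -2965704 - 126*√(-1*(-734) - 12) = -2965704 - 126*√(734 - 12) = -2965704 - 2394*√2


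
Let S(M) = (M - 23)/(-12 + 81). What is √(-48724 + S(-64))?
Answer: I*√25775663/23 ≈ 220.74*I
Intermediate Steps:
S(M) = -⅓ + M/69 (S(M) = (-23 + M)/69 = (-23 + M)*(1/69) = -⅓ + M/69)
√(-48724 + S(-64)) = √(-48724 + (-⅓ + (1/69)*(-64))) = √(-48724 + (-⅓ - 64/69)) = √(-48724 - 29/23) = √(-1120681/23) = I*√25775663/23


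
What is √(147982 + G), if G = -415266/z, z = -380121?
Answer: 32*√2320135551503/126707 ≈ 384.69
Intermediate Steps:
G = 138422/126707 (G = -415266/(-380121) = -415266*(-1/380121) = 138422/126707 ≈ 1.0925)
√(147982 + G) = √(147982 + 138422/126707) = √(18750493696/126707) = 32*√2320135551503/126707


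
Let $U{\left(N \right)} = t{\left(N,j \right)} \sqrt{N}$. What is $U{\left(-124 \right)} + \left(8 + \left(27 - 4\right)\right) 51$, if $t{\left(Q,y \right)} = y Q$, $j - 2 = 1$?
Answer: $1581 - 744 i \sqrt{31} \approx 1581.0 - 4142.4 i$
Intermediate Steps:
$j = 3$ ($j = 2 + 1 = 3$)
$t{\left(Q,y \right)} = Q y$
$U{\left(N \right)} = 3 N^{\frac{3}{2}}$ ($U{\left(N \right)} = N 3 \sqrt{N} = 3 N \sqrt{N} = 3 N^{\frac{3}{2}}$)
$U{\left(-124 \right)} + \left(8 + \left(27 - 4\right)\right) 51 = 3 \left(-124\right)^{\frac{3}{2}} + \left(8 + \left(27 - 4\right)\right) 51 = 3 \left(- 248 i \sqrt{31}\right) + \left(8 + 23\right) 51 = - 744 i \sqrt{31} + 31 \cdot 51 = - 744 i \sqrt{31} + 1581 = 1581 - 744 i \sqrt{31}$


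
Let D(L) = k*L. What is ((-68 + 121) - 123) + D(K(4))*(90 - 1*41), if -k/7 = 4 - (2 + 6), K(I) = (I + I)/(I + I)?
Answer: 1302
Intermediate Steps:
K(I) = 1 (K(I) = (2*I)/((2*I)) = (2*I)*(1/(2*I)) = 1)
k = 28 (k = -7*(4 - (2 + 6)) = -7*(4 - 1*8) = -7*(4 - 8) = -7*(-4) = 28)
D(L) = 28*L
((-68 + 121) - 123) + D(K(4))*(90 - 1*41) = ((-68 + 121) - 123) + (28*1)*(90 - 1*41) = (53 - 123) + 28*(90 - 41) = -70 + 28*49 = -70 + 1372 = 1302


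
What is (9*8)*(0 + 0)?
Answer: 0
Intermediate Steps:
(9*8)*(0 + 0) = 72*0 = 0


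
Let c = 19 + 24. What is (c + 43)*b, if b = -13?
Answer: -1118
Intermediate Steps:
c = 43
(c + 43)*b = (43 + 43)*(-13) = 86*(-13) = -1118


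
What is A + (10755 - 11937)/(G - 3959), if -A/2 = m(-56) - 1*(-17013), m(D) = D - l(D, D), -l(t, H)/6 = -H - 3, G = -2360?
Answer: -218320268/6319 ≈ -34550.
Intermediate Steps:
l(t, H) = 18 + 6*H (l(t, H) = -6*(-H - 3) = -6*(-3 - H) = 18 + 6*H)
m(D) = -18 - 5*D (m(D) = D - (18 + 6*D) = D + (-18 - 6*D) = -18 - 5*D)
A = -34550 (A = -2*((-18 - 5*(-56)) - 1*(-17013)) = -2*((-18 + 280) + 17013) = -2*(262 + 17013) = -2*17275 = -34550)
A + (10755 - 11937)/(G - 3959) = -34550 + (10755 - 11937)/(-2360 - 3959) = -34550 - 1182/(-6319) = -34550 - 1182*(-1/6319) = -34550 + 1182/6319 = -218320268/6319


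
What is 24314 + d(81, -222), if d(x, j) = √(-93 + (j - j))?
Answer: 24314 + I*√93 ≈ 24314.0 + 9.6436*I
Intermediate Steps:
d(x, j) = I*√93 (d(x, j) = √(-93 + 0) = √(-93) = I*√93)
24314 + d(81, -222) = 24314 + I*√93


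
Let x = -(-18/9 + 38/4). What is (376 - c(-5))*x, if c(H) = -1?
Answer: -5655/2 ≈ -2827.5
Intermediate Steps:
x = -15/2 (x = -(-18*⅑ + 38*(¼)) = -(-2 + 19/2) = -1*15/2 = -15/2 ≈ -7.5000)
(376 - c(-5))*x = (376 - 1*(-1))*(-15/2) = (376 + 1)*(-15/2) = 377*(-15/2) = -5655/2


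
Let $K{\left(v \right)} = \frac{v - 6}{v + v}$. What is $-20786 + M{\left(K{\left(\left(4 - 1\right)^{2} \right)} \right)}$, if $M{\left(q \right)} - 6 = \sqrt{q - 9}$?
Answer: $-20780 + \frac{i \sqrt{318}}{6} \approx -20780.0 + 2.9721 i$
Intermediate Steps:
$K{\left(v \right)} = \frac{-6 + v}{2 v}$
$M{\left(q \right)} = 6 + \sqrt{-9 + q}$ ($M{\left(q \right)} = 6 + \sqrt{q - 9} = 6 + \sqrt{-9 + q}$)
$-20786 + M{\left(K{\left(\left(4 - 1\right)^{2} \right)} \right)} = -20786 + \left(6 + \sqrt{-9 + \frac{-6 + \left(4 - 1\right)^{2}}{2 \left(4 - 1\right)^{2}}}\right) = -20786 + \left(6 + \sqrt{-9 + \frac{-6 + 3^{2}}{2 \cdot 3^{2}}}\right) = -20786 + \left(6 + \sqrt{-9 + \frac{-6 + 9}{2 \cdot 9}}\right) = -20786 + \left(6 + \sqrt{-9 + \frac{1}{2} \cdot \frac{1}{9} \cdot 3}\right) = -20786 + \left(6 + \sqrt{-9 + \frac{1}{6}}\right) = -20786 + \left(6 + \sqrt{- \frac{53}{6}}\right) = -20786 + \left(6 + \frac{i \sqrt{318}}{6}\right) = -20780 + \frac{i \sqrt{318}}{6}$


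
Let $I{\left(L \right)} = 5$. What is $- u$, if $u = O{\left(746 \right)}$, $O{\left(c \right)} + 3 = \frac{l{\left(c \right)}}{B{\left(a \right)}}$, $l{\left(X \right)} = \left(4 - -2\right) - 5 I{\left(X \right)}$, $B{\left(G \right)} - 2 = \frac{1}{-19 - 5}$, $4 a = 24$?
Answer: $\frac{597}{47} \approx 12.702$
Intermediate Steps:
$a = 6$ ($a = \frac{1}{4} \cdot 24 = 6$)
$B{\left(G \right)} = \frac{47}{24}$ ($B{\left(G \right)} = 2 + \frac{1}{-19 - 5} = 2 + \frac{1}{-24} = 2 - \frac{1}{24} = \frac{47}{24}$)
$l{\left(X \right)} = -19$ ($l{\left(X \right)} = \left(4 - -2\right) - 25 = \left(4 + 2\right) - 25 = 6 - 25 = -19$)
$O{\left(c \right)} = - \frac{597}{47}$ ($O{\left(c \right)} = -3 - \frac{19}{\frac{47}{24}} = -3 - \frac{456}{47} = - \frac{597}{47}$)
$u = - \frac{597}{47} \approx -12.702$
$- u = \left(-1\right) \left(- \frac{597}{47}\right) = \frac{597}{47}$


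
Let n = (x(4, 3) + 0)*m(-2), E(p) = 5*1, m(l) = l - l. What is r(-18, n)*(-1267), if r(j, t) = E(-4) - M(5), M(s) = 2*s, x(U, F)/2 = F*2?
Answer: 6335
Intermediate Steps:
x(U, F) = 4*F (x(U, F) = 2*(F*2) = 2*(2*F) = 4*F)
m(l) = 0
E(p) = 5
n = 0 (n = (4*3 + 0)*0 = (12 + 0)*0 = 12*0 = 0)
r(j, t) = -5 (r(j, t) = 5 - 2*5 = 5 - 1*10 = 5 - 10 = -5)
r(-18, n)*(-1267) = -5*(-1267) = 6335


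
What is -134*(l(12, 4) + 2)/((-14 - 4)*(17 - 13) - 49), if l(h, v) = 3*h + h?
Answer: 6700/121 ≈ 55.372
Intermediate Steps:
l(h, v) = 4*h
-134*(l(12, 4) + 2)/((-14 - 4)*(17 - 13) - 49) = -134*(4*12 + 2)/((-14 - 4)*(17 - 13) - 49) = -134*(48 + 2)/(-18*4 - 49) = -6700/(-72 - 49) = -6700/(-121) = -6700*(-1)/121 = -134*(-50/121) = 6700/121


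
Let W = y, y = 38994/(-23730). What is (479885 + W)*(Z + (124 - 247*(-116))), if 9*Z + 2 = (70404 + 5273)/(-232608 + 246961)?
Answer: 783900196529237372/56766115 ≈ 1.3809e+10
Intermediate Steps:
Z = 5219/14353 (Z = -2/9 + ((70404 + 5273)/(-232608 + 246961))/9 = -2/9 + (75677/14353)/9 = -2/9 + (75677*(1/14353))/9 = -2/9 + (1/9)*(75677/14353) = -2/9 + 75677/129177 = 5219/14353 ≈ 0.36362)
y = -6499/3955 (y = 38994*(-1/23730) = -6499/3955 ≈ -1.6432)
W = -6499/3955 ≈ -1.6432
(479885 + W)*(Z + (124 - 247*(-116))) = (479885 - 6499/3955)*(5219/14353 + (124 - 247*(-116))) = 1897938676*(5219/14353 + (124 + 28652))/3955 = 1897938676*(5219/14353 + 28776)/3955 = (1897938676/3955)*(413027147/14353) = 783900196529237372/56766115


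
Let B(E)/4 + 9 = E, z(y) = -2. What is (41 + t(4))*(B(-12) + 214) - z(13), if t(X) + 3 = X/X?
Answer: 5072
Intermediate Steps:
B(E) = -36 + 4*E
t(X) = -2 (t(X) = -3 + X/X = -3 + 1 = -2)
(41 + t(4))*(B(-12) + 214) - z(13) = (41 - 2)*((-36 + 4*(-12)) + 214) - 1*(-2) = 39*((-36 - 48) + 214) + 2 = 39*(-84 + 214) + 2 = 39*130 + 2 = 5070 + 2 = 5072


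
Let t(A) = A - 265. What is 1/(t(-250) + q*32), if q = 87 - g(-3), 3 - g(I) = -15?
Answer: 1/1693 ≈ 0.00059067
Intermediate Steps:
g(I) = 18 (g(I) = 3 - 1*(-15) = 3 + 15 = 18)
t(A) = -265 + A
q = 69 (q = 87 - 1*18 = 87 - 18 = 69)
1/(t(-250) + q*32) = 1/((-265 - 250) + 69*32) = 1/(-515 + 2208) = 1/1693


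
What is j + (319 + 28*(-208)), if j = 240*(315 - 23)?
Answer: 64575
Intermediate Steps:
j = 70080 (j = 240*292 = 70080)
j + (319 + 28*(-208)) = 70080 + (319 + 28*(-208)) = 70080 + (319 - 5824) = 70080 - 5505 = 64575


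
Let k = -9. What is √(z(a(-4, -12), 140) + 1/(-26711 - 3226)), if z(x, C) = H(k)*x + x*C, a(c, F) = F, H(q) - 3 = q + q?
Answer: I*√1344335983437/29937 ≈ 38.73*I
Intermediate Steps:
H(q) = 3 + 2*q (H(q) = 3 + (q + q) = 3 + 2*q)
z(x, C) = -15*x + C*x (z(x, C) = (3 + 2*(-9))*x + x*C = (3 - 18)*x + C*x = -15*x + C*x)
√(z(a(-4, -12), 140) + 1/(-26711 - 3226)) = √(-12*(-15 + 140) + 1/(-26711 - 3226)) = √(-12*125 + 1/(-29937)) = √(-1500 - 1/29937) = √(-44905501/29937) = I*√1344335983437/29937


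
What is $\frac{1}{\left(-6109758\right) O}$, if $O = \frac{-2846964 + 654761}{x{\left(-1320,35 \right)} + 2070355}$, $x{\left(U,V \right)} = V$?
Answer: $\frac{345065}{2232304969479} \approx 1.5458 \cdot 10^{-7}$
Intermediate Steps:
$O = - \frac{2192203}{2070390}$ ($O = \frac{-2846964 + 654761}{35 + 2070355} = - \frac{2192203}{2070390} \approx -1.0588$)
$\frac{1}{\left(-6109758\right) O} = \frac{1}{\left(-6109758\right) \left(- \frac{2192203}{2070390}\right)} = \left(- \frac{1}{6109758}\right) \left(- \frac{2070390}{2192203}\right) = \frac{345065}{2232304969479}$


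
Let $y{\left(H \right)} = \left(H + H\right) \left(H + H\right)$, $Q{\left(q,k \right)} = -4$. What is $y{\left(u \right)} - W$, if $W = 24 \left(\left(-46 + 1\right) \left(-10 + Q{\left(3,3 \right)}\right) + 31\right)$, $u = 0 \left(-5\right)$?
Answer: $-15864$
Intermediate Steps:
$u = 0$
$y{\left(H \right)} = 4 H^{2}$ ($y{\left(H \right)} = 2 H 2 H = 4 H^{2}$)
$W = 15864$ ($W = 24 \left(\left(-46 + 1\right) \left(-10 - 4\right) + 31\right) = 24 \left(\left(-45\right) \left(-14\right) + 31\right) = 24 \left(630 + 31\right) = 24 \cdot 661 = 15864$)
$y{\left(u \right)} - W = 4 \cdot 0^{2} - 15864 = 4 \cdot 0 - 15864 = 0 - 15864 = -15864$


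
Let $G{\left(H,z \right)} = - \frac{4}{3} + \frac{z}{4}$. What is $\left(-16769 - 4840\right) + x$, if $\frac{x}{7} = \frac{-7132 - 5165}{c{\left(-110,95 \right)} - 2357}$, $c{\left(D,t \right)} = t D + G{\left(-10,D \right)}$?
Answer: $- \frac{1663700661}{77015} \approx -21602.0$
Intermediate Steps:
$G{\left(H,z \right)} = - \frac{4}{3} + \frac{z}{4}$ ($G{\left(H,z \right)} = \left(-4\right) \frac{1}{3} + z \frac{1}{4} = - \frac{4}{3} + \frac{z}{4}$)
$c{\left(D,t \right)} = - \frac{4}{3} + \frac{D}{4} + D t$ ($c{\left(D,t \right)} = t D + \left(- \frac{4}{3} + \frac{D}{4}\right) = D t + \left(- \frac{4}{3} + \frac{D}{4}\right) = - \frac{4}{3} + \frac{D}{4} + D t$)
$x = \frac{516474}{77015}$ ($x = 7 \frac{-7132 - 5165}{\left(- \frac{4}{3} + \frac{1}{4} \left(-110\right) - 10450\right) - 2357} = 7 \left(- \frac{12297}{\left(- \frac{4}{3} - \frac{55}{2} - 10450\right) - 2357}\right) = 7 \left(- \frac{12297}{- \frac{62873}{6} - 2357}\right) = 7 \left(- \frac{12297}{- \frac{77015}{6}}\right) = 7 \left(\left(-12297\right) \left(- \frac{6}{77015}\right)\right) = 7 \cdot \frac{73782}{77015} = \frac{516474}{77015} \approx 6.7061$)
$\left(-16769 - 4840\right) + x = \left(-16769 - 4840\right) + \frac{516474}{77015} = -21609 + \frac{516474}{77015} = - \frac{1663700661}{77015}$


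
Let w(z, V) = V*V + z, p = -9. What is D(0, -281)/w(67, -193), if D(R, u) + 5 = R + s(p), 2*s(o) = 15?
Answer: 5/74632 ≈ 6.6995e-5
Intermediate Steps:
s(o) = 15/2 (s(o) = (½)*15 = 15/2)
w(z, V) = z + V² (w(z, V) = V² + z = z + V²)
D(R, u) = 5/2 + R (D(R, u) = -5 + (R + 15/2) = -5 + (15/2 + R) = 5/2 + R)
D(0, -281)/w(67, -193) = (5/2 + 0)/(67 + (-193)²) = 5/(2*(67 + 37249)) = (5/2)/37316 = (5/2)*(1/37316) = 5/74632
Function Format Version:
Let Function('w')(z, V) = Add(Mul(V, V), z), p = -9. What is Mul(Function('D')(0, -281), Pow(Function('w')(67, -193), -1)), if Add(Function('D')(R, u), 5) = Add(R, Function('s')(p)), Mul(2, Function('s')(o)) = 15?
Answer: Rational(5, 74632) ≈ 6.6995e-5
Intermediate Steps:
Function('s')(o) = Rational(15, 2) (Function('s')(o) = Mul(Rational(1, 2), 15) = Rational(15, 2))
Function('w')(z, V) = Add(z, Pow(V, 2)) (Function('w')(z, V) = Add(Pow(V, 2), z) = Add(z, Pow(V, 2)))
Function('D')(R, u) = Add(Rational(5, 2), R) (Function('D')(R, u) = Add(-5, Add(R, Rational(15, 2))) = Add(-5, Add(Rational(15, 2), R)) = Add(Rational(5, 2), R))
Mul(Function('D')(0, -281), Pow(Function('w')(67, -193), -1)) = Mul(Add(Rational(5, 2), 0), Pow(Add(67, Pow(-193, 2)), -1)) = Mul(Rational(5, 2), Pow(Add(67, 37249), -1)) = Mul(Rational(5, 2), Pow(37316, -1)) = Mul(Rational(5, 2), Rational(1, 37316)) = Rational(5, 74632)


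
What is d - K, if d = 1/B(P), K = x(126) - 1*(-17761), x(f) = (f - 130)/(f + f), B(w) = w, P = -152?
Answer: -170079247/9576 ≈ -17761.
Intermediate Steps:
x(f) = (-130 + f)/(2*f) (x(f) = (-130 + f)/((2*f)) = (-130 + f)*(1/(2*f)) = (-130 + f)/(2*f))
K = 1118942/63 (K = (1/2)*(-130 + 126)/126 - 1*(-17761) = (1/2)*(1/126)*(-4) + 17761 = -1/63 + 17761 = 1118942/63 ≈ 17761.)
d = -1/152 (d = 1/(-152) = -1/152 ≈ -0.0065789)
d - K = -1/152 - 1*1118942/63 = -1/152 - 1118942/63 = -170079247/9576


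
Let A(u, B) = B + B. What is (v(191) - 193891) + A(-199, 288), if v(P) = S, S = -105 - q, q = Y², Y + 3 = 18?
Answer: -193645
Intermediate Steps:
Y = 15 (Y = -3 + 18 = 15)
q = 225 (q = 15² = 225)
A(u, B) = 2*B
S = -330 (S = -105 - 1*225 = -105 - 225 = -330)
v(P) = -330
(v(191) - 193891) + A(-199, 288) = (-330 - 193891) + 2*288 = -194221 + 576 = -193645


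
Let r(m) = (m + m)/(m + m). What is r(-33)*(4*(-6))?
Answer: -24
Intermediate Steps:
r(m) = 1 (r(m) = (2*m)/((2*m)) = (2*m)*(1/(2*m)) = 1)
r(-33)*(4*(-6)) = 1*(4*(-6)) = 1*(-24) = -24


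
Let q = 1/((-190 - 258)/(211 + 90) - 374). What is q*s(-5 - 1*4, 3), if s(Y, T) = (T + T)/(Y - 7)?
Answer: 43/43056 ≈ 0.00099870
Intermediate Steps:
s(Y, T) = 2*T/(-7 + Y) (s(Y, T) = (2*T)/(-7 + Y) = 2*T/(-7 + Y))
q = -43/16146 (q = 1/(-448/301 - 374) = 1/(-448*1/301 - 374) = 1/(-64/43 - 374) = 1/(-16146/43) = -43/16146 ≈ -0.0026632)
q*s(-5 - 1*4, 3) = -43*3/(8073*(-7 + (-5 - 1*4))) = -43*3/(8073*(-7 + (-5 - 4))) = -43*3/(8073*(-7 - 9)) = -43*3/(8073*(-16)) = -43*3*(-1)/(8073*16) = -43/16146*(-3/8) = 43/43056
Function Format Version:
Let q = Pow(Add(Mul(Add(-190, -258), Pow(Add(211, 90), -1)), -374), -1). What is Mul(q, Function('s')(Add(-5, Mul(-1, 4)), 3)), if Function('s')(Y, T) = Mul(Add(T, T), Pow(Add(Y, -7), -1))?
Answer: Rational(43, 43056) ≈ 0.00099870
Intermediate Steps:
Function('s')(Y, T) = Mul(2, T, Pow(Add(-7, Y), -1)) (Function('s')(Y, T) = Mul(Mul(2, T), Pow(Add(-7, Y), -1)) = Mul(2, T, Pow(Add(-7, Y), -1)))
q = Rational(-43, 16146) (q = Pow(Add(Mul(-448, Pow(301, -1)), -374), -1) = Pow(Add(Mul(-448, Rational(1, 301)), -374), -1) = Pow(Add(Rational(-64, 43), -374), -1) = Pow(Rational(-16146, 43), -1) = Rational(-43, 16146) ≈ -0.0026632)
Mul(q, Function('s')(Add(-5, Mul(-1, 4)), 3)) = Mul(Rational(-43, 16146), Mul(2, 3, Pow(Add(-7, Add(-5, Mul(-1, 4))), -1))) = Mul(Rational(-43, 16146), Mul(2, 3, Pow(Add(-7, Add(-5, -4)), -1))) = Mul(Rational(-43, 16146), Mul(2, 3, Pow(Add(-7, -9), -1))) = Mul(Rational(-43, 16146), Mul(2, 3, Pow(-16, -1))) = Mul(Rational(-43, 16146), Mul(2, 3, Rational(-1, 16))) = Mul(Rational(-43, 16146), Rational(-3, 8)) = Rational(43, 43056)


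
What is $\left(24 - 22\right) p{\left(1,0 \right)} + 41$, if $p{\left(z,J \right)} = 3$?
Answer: $47$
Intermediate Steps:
$\left(24 - 22\right) p{\left(1,0 \right)} + 41 = \left(24 - 22\right) 3 + 41 = 2 \cdot 3 + 41 = 6 + 41 = 47$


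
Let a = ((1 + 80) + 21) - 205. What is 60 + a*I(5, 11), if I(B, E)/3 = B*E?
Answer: -16935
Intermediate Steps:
a = -103 (a = (81 + 21) - 205 = 102 - 205 = -103)
I(B, E) = 3*B*E (I(B, E) = 3*(B*E) = 3*B*E)
60 + a*I(5, 11) = 60 - 309*5*11 = 60 - 103*165 = 60 - 16995 = -16935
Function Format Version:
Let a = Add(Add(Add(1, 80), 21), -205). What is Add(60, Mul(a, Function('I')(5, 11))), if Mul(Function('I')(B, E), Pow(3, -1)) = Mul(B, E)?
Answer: -16935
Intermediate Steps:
a = -103 (a = Add(Add(81, 21), -205) = Add(102, -205) = -103)
Function('I')(B, E) = Mul(3, B, E) (Function('I')(B, E) = Mul(3, Mul(B, E)) = Mul(3, B, E))
Add(60, Mul(a, Function('I')(5, 11))) = Add(60, Mul(-103, Mul(3, 5, 11))) = Add(60, Mul(-103, 165)) = Add(60, -16995) = -16935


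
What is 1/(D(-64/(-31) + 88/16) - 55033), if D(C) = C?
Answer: -62/3411577 ≈ -1.8173e-5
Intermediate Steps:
1/(D(-64/(-31) + 88/16) - 55033) = 1/((-64/(-31) + 88/16) - 55033) = 1/((-64*(-1/31) + 88*(1/16)) - 55033) = 1/((64/31 + 11/2) - 55033) = 1/(469/62 - 55033) = 1/(-3411577/62) = -62/3411577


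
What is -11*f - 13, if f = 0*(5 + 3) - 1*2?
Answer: 9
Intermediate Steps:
f = -2 (f = 0*8 - 2 = 0 - 2 = -2)
-11*f - 13 = -11*(-2) - 13 = 22 - 13 = 9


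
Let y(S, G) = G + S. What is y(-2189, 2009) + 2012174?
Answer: 2011994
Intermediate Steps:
y(-2189, 2009) + 2012174 = (2009 - 2189) + 2012174 = -180 + 2012174 = 2011994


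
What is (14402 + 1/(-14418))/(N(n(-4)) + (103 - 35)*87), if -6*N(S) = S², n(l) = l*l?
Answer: 41529607/16936344 ≈ 2.4521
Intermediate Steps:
n(l) = l²
N(S) = -S²/6
(14402 + 1/(-14418))/(N(n(-4)) + (103 - 35)*87) = (14402 + 1/(-14418))/(-((-4)²)²/6 + (103 - 35)*87) = (14402 - 1/14418)/(-⅙*16² + 68*87) = 207648035/(14418*(-⅙*256 + 5916)) = 207648035/(14418*(-128/3 + 5916)) = 207648035/(14418*(17620/3)) = (207648035/14418)*(3/17620) = 41529607/16936344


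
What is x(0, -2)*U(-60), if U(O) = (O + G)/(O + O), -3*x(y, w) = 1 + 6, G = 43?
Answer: -119/360 ≈ -0.33056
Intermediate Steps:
x(y, w) = -7/3 (x(y, w) = -(1 + 6)/3 = -1/3*7 = -7/3)
U(O) = (43 + O)/(2*O) (U(O) = (O + 43)/(O + O) = (43 + O)/((2*O)) = (43 + O)*(1/(2*O)) = (43 + O)/(2*O))
x(0, -2)*U(-60) = -7*(43 - 60)/(6*(-60)) = -7*(-1)*(-17)/(6*60) = -7/3*17/120 = -119/360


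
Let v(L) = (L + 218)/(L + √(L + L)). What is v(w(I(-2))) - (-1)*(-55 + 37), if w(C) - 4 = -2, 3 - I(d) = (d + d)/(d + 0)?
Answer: 37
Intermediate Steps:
I(d) = 1 (I(d) = 3 - (d + d)/(d + 0) = 3 - 2*d/d = 3 - 1*2 = 3 - 2 = 1)
w(C) = 2 (w(C) = 4 - 2 = 2)
v(L) = (218 + L)/(L + √2*√L) (v(L) = (218 + L)/(L + √(2*L)) = (218 + L)/(L + √2*√L))
v(w(I(-2))) - (-1)*(-55 + 37) = (218 + 2)/(2 + √2*√2) - (-1)*(-55 + 37) = 220/(2 + 2) - (-1)*(-18) = 220/4 - 1*18 = (¼)*220 - 18 = 55 - 18 = 37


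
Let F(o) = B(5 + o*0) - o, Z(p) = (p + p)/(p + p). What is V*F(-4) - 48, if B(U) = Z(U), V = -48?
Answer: -288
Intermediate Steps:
Z(p) = 1 (Z(p) = (2*p)/((2*p)) = (2*p)*(1/(2*p)) = 1)
B(U) = 1
F(o) = 1 - o
V*F(-4) - 48 = -48*(1 - 1*(-4)) - 48 = -48*(1 + 4) - 48 = -48*5 - 48 = -240 - 48 = -288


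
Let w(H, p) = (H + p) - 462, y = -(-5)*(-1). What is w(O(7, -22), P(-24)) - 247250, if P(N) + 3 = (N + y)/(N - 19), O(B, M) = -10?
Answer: -10652146/43 ≈ -2.4772e+5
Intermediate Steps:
y = -5 (y = -1*5 = -5)
P(N) = -3 + (-5 + N)/(-19 + N) (P(N) = -3 + (N - 5)/(N - 19) = -3 + (-5 + N)/(-19 + N))
w(H, p) = -462 + H + p
w(O(7, -22), P(-24)) - 247250 = (-462 - 10 + 2*(26 - 1*(-24))/(-19 - 24)) - 247250 = (-462 - 10 + 2*(26 + 24)/(-43)) - 247250 = (-462 - 10 + 2*(-1/43)*50) - 247250 = (-462 - 10 - 100/43) - 247250 = -20396/43 - 247250 = -10652146/43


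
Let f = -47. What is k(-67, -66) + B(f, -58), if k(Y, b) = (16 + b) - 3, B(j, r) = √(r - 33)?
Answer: -53 + I*√91 ≈ -53.0 + 9.5394*I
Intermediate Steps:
B(j, r) = √(-33 + r)
k(Y, b) = 13 + b
k(-67, -66) + B(f, -58) = (13 - 66) + √(-33 - 58) = -53 + √(-91) = -53 + I*√91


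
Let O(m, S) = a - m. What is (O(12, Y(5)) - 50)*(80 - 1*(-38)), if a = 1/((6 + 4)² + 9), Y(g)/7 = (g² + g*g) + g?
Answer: -797326/109 ≈ -7314.9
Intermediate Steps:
Y(g) = 7*g + 14*g² (Y(g) = 7*((g² + g*g) + g) = 7*((g² + g²) + g) = 7*(2*g² + g) = 7*(g + 2*g²) = 7*g + 14*g²)
a = 1/109 (a = 1/(10² + 9) = 1/(100 + 9) = 1/109 ≈ 0.0091743)
O(m, S) = 1/109 - m
(O(12, Y(5)) - 50)*(80 - 1*(-38)) = ((1/109 - 1*12) - 50)*(80 - 1*(-38)) = ((1/109 - 12) - 50)*(80 + 38) = (-1307/109 - 50)*118 = -6757/109*118 = -797326/109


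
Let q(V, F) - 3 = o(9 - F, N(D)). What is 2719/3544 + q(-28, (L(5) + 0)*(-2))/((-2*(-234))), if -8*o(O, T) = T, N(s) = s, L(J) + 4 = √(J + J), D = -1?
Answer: 1283567/1658592 ≈ 0.77389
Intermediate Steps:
L(J) = -4 + √2*√J (L(J) = -4 + √(J + J) = -4 + √(2*J) = -4 + √2*√J)
o(O, T) = -T/8
q(V, F) = 25/8 (q(V, F) = 3 - ⅛*(-1) = 3 + ⅛ = 25/8)
2719/3544 + q(-28, (L(5) + 0)*(-2))/((-2*(-234))) = 2719/3544 + 25/(8*((-2*(-234)))) = 2719*(1/3544) + (25/8)/468 = 2719/3544 + (25/8)*(1/468) = 2719/3544 + 25/3744 = 1283567/1658592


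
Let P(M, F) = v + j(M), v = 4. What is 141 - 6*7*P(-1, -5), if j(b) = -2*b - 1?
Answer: -69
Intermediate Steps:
j(b) = -1 - 2*b
P(M, F) = 3 - 2*M (P(M, F) = 4 + (-1 - 2*M) = 3 - 2*M)
141 - 6*7*P(-1, -5) = 141 - 6*7*(3 - 2*(-1)) = 141 - 42*(3 + 2) = 141 - 42*5 = 141 - 1*210 = 141 - 210 = -69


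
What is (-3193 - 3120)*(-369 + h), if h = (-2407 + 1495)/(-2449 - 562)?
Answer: 7008358011/3011 ≈ 2.3276e+6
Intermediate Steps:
h = 912/3011 (h = -912/(-3011) = -912*(-1/3011) = 912/3011 ≈ 0.30289)
(-3193 - 3120)*(-369 + h) = (-3193 - 3120)*(-369 + 912/3011) = -6313*(-1110147/3011) = 7008358011/3011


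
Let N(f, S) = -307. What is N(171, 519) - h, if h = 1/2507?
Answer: -769650/2507 ≈ -307.00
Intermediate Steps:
h = 1/2507 ≈ 0.00039888
N(171, 519) - h = -307 - 1*1/2507 = -307 - 1/2507 = -769650/2507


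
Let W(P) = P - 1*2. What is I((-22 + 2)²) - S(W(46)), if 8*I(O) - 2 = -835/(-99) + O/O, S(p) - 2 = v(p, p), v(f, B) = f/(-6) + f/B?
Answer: 1141/198 ≈ 5.7626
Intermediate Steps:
v(f, B) = -f/6 + f/B (v(f, B) = f*(-⅙) + f/B = -f/6 + f/B)
W(P) = -2 + P (W(P) = P - 2 = -2 + P)
S(p) = 3 - p/6 (S(p) = 2 + (-p/6 + p/p) = 2 + (-p/6 + 1) = 2 + (1 - p/6) = 3 - p/6)
I(O) = 283/198 (I(O) = ¼ + (-835/(-99) + O/O)/8 = ¼ + (-835*(-1/99) + 1)/8 = ¼ + (835/99 + 1)/8 = ¼ + (⅛)*(934/99) = ¼ + 467/396 = 283/198)
I((-22 + 2)²) - S(W(46)) = 283/198 - (3 - (-2 + 46)/6) = 283/198 - (3 - ⅙*44) = 283/198 - (3 - 22/3) = 283/198 - 1*(-13/3) = 283/198 + 13/3 = 1141/198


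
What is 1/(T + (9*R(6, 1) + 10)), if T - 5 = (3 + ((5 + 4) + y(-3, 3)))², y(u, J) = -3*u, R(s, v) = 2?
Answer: 1/474 ≈ 0.0021097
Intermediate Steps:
T = 446 (T = 5 + (3 + ((5 + 4) - 3*(-3)))² = 5 + (3 + (9 + 9))² = 5 + (3 + 18)² = 5 + 21² = 5 + 441 = 446)
1/(T + (9*R(6, 1) + 10)) = 1/(446 + (9*2 + 10)) = 1/(446 + (18 + 10)) = 1/(446 + 28) = 1/474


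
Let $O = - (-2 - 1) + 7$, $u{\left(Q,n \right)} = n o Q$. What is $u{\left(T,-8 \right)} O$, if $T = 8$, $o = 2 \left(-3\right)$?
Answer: $3840$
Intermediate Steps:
$o = -6$
$u{\left(Q,n \right)} = - 6 Q n$ ($u{\left(Q,n \right)} = n \left(-6\right) Q = - 6 n Q = - 6 Q n$)
$O = 10$ ($O = \left(-1\right) \left(-3\right) + 7 = 3 + 7 = 10$)
$u{\left(T,-8 \right)} O = \left(-6\right) 8 \left(-8\right) 10 = 384 \cdot 10 = 3840$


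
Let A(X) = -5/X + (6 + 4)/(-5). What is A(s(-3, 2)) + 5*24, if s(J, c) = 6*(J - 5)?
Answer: 5669/48 ≈ 118.10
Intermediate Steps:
s(J, c) = -30 + 6*J (s(J, c) = 6*(-5 + J) = -30 + 6*J)
A(X) = -2 - 5/X (A(X) = -5/X + 10*(-⅕) = -5/X - 2 = -2 - 5/X)
A(s(-3, 2)) + 5*24 = (-2 - 5/(-30 + 6*(-3))) + 5*24 = (-2 - 5/(-30 - 18)) + 120 = (-2 - 5/(-48)) + 120 = (-2 - 5*(-1/48)) + 120 = (-2 + 5/48) + 120 = -91/48 + 120 = 5669/48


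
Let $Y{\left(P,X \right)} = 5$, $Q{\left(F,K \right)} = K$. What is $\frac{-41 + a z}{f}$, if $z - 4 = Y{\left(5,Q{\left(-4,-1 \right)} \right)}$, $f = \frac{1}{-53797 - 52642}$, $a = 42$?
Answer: $-35869943$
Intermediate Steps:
$f = - \frac{1}{106439}$ ($f = \frac{1}{-106439} = - \frac{1}{106439} \approx -9.3951 \cdot 10^{-6}$)
$z = 9$ ($z = 4 + 5 = 9$)
$\frac{-41 + a z}{f} = \frac{-41 + 42 \cdot 9}{- \frac{1}{106439}} = \left(-41 + 378\right) \left(-106439\right) = 337 \left(-106439\right) = -35869943$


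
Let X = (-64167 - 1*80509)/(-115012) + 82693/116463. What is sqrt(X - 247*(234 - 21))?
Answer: I*sqrt(589932857816173950189567)/3348660639 ≈ 229.37*I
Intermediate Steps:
X = 6590022076/3348660639 (X = (-64167 - 80509)*(-1/115012) + 82693*(1/116463) = -144676*(-1/115012) + 82693/116463 = 36169/28753 + 82693/116463 = 6590022076/3348660639 ≈ 1.9680)
sqrt(X - 247*(234 - 21)) = sqrt(6590022076/3348660639 - 247*(234 - 21)) = sqrt(6590022076/3348660639 - 247*213) = sqrt(6590022076/3348660639 - 52611) = sqrt(-176169794856353/3348660639) = I*sqrt(589932857816173950189567)/3348660639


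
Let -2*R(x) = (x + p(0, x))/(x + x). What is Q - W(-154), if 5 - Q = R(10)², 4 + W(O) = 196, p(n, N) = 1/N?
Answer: -29930201/160000 ≈ -187.06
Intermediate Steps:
R(x) = -(x + 1/x)/(4*x) (R(x) = -(x + 1/x)/(2*(x + x)) = -(x + 1/x)/(2*(2*x)) = -(x + 1/x)*1/(2*x)/2 = -(x + 1/x)/(4*x))
W(O) = 192 (W(O) = -4 + 196 = 192)
Q = 789799/160000 (Q = 5 - ((¼)*(-1 - 1*10²)/10²)² = 5 - ((¼)*(1/100)*(-1 - 1*100))² = 5 - ((¼)*(1/100)*(-1 - 100))² = 5 - ((¼)*(1/100)*(-101))² = 5 - (-101/400)² = 5 - 1*10201/160000 = 5 - 10201/160000 = 789799/160000 ≈ 4.9362)
Q - W(-154) = 789799/160000 - 1*192 = 789799/160000 - 192 = -29930201/160000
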